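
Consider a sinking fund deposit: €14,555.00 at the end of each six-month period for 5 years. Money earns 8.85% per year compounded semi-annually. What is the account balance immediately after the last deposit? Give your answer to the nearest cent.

€178,232.02

This is an ordinary annuity: 10 deposits of €14,555.00 at the end of each six-month period.
Periodic rate r = 0.0885/2 per half-year; n is counted in half-years.
FV = PMT × [((1+r)^n − 1)/r] = 14,555 × [(1+r)^10 − 1] / r = €178,232.02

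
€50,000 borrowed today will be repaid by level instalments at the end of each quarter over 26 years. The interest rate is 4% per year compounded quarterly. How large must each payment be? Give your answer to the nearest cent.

€775.54

Level ordinary annuity; solve PV = PMT × [(1 − (1+r)^−n)/r] for PMT.
Periodic rate r = 0.04/4 per quarter; n is counted in quarters.
With n = 104: PMT = 50,000 / ([(1 − (1+r)^−n)/r]) = €775.54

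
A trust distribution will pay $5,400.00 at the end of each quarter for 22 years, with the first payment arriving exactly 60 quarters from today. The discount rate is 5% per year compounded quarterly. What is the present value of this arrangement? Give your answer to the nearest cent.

Ordinary annuity of 88 payments, first payment at period 60.
Periodic rate r = 0.05/4 per quarter; n is counted in quarters.
The ordinary-annuity PV formula values the stream one period before the first payment (period 59); discount that back 59 periods:
PV₀ = 5,400 × [1 − (1+r)^−88] / r × (1+r)^−59 = $138,007.14

$138,007.14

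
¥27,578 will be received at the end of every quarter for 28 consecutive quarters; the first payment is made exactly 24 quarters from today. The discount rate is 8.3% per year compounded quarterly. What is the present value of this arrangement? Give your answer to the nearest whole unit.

¥362,413

Ordinary annuity of 28 payments, first payment at period 24.
Periodic rate r = 0.083/4 per quarter; n is counted in quarters.
The ordinary-annuity PV formula values the stream one period before the first payment (period 23); discount that back 23 periods:
PV₀ = 27,578 × [1 − (1+r)^−28] / r × (1+r)^−23 = ¥362,413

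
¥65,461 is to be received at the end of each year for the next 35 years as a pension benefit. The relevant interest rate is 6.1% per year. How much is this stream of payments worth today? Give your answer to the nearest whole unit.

This is an ordinary annuity: 35 payments of ¥65,461 at the end of each year.
Periodic rate r = 0.061 per year.
PV = PMT × [(1 − (1+r)^−n)/r] = 65,461 × [1 − (1+r)^−35] / r = ¥938,044

¥938,044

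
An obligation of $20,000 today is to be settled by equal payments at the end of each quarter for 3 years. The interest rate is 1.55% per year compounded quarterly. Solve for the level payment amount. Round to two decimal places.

$1,708.94

Level ordinary annuity; solve PV = PMT × [(1 − (1+r)^−n)/r] for PMT.
Periodic rate r = 0.0155/4 per quarter; n is counted in quarters.
With n = 12: PMT = 20,000 / ([(1 − (1+r)^−n)/r]) = $1,708.94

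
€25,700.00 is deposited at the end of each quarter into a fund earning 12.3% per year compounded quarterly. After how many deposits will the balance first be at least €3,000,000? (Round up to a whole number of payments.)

Periodic rate r = 0.123/4 per quarter; n is counted in quarters.
Ordinary annuity FV: 3,000,000 = 25,700 × [((1+r)^n − 1)/r].
(1+r)^n = 1 + 3,000,000 × r / 25,700, so n = ln(1 + 3,000,000·r/25,700) / ln(1+r) = 50.31.
Round up to a whole number of payments: n = 51.

51 payments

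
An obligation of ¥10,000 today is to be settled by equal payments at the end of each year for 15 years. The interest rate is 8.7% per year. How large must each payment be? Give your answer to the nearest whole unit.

¥1,219

Level ordinary annuity; solve PV = PMT × [(1 − (1+r)^−n)/r] for PMT.
Periodic rate r = 0.087 per year.
With n = 15: PMT = 10,000 / ([(1 − (1+r)^−n)/r]) = ¥1,219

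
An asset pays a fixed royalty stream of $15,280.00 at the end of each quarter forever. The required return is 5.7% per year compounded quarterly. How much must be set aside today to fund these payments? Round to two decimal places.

Periodic rate r = 0.057/4 per quarter.
Level perpetuity: PV = PMT / r = 15,280 / (0.057/4) = $1,072,280.70.

$1,072,280.70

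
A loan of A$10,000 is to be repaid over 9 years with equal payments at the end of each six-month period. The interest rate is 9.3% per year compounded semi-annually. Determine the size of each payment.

A$832.23

Level ordinary annuity; solve PV = PMT × [(1 − (1+r)^−n)/r] for PMT.
Periodic rate r = 0.093/2 per half-year; n is counted in half-years.
With n = 18: PMT = 10,000 / ([(1 − (1+r)^−n)/r]) = A$832.23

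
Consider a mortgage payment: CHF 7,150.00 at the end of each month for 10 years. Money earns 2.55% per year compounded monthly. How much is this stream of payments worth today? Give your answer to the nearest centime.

This is an ordinary annuity: 120 payments of CHF 7,150.00 at the end of each month.
Periodic rate r = 0.0255/12 per month; n is counted in months.
PV = PMT × [(1 − (1+r)^−n)/r] = 7,150 × [1 − (1+r)^−120] / r = CHF 756,634.25

CHF 756,634.25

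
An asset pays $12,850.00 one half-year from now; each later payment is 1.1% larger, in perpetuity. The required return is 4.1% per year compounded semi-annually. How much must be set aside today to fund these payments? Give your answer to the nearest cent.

Periodic rate r = 0.041/2 per half-year.
Growing perpetuity (Gordon): PV = PMT₁ / (r − g) = 12,850 / (r − 0.011) = $1,352,631.58.

$1,352,631.58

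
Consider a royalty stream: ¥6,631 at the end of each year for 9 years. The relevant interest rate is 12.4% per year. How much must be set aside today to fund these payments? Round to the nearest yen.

This is an ordinary annuity: 9 payments of ¥6,631 at the end of each year.
Periodic rate r = 0.124 per year.
PV = PMT × [(1 − (1+r)^−n)/r] = 6,631 × [1 − (1+r)^−9] / r = ¥34,801

¥34,801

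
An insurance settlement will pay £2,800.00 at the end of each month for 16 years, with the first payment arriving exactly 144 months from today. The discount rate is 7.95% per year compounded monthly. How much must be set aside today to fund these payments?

Ordinary annuity of 192 payments, first payment at period 144.
Periodic rate r = 0.0795/12 per month; n is counted in months.
The ordinary-annuity PV formula values the stream one period before the first payment (period 143); discount that back 143 periods:
PV₀ = 2,800 × [1 − (1+r)^−192] / r × (1+r)^−143 = £118,126.43

£118,126.43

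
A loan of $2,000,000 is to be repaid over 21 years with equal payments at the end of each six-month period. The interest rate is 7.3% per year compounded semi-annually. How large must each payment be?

$93,814.08

Level ordinary annuity; solve PV = PMT × [(1 − (1+r)^−n)/r] for PMT.
Periodic rate r = 0.073/2 per half-year; n is counted in half-years.
With n = 42: PMT = 2,000,000 / ([(1 − (1+r)^−n)/r]) = $93,814.08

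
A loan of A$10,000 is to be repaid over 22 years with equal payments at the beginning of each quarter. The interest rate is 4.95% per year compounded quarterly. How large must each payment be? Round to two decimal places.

Level annuity due; solve PV = PMT × [(1 − (1+r)^−n)/r] × (1+r) for PMT.
Periodic rate r = 0.0495/4 per quarter; n is counted in quarters.
With n = 88: PMT = 10,000 / ([(1 − (1+r)^−n)/r] × (1+r)) = A$184.87

A$184.87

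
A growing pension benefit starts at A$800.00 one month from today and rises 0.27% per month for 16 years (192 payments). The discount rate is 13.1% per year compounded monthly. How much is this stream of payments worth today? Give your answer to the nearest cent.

A$77,045.09

Periodic rate r = 0.131/12 per month; n is counted in months.
Growing ordinary annuity: PV = PMT₁ × [1 − ((1+g)/(1+r))^n] / (r − g) = 800 × [1 − ((1+0.0027)/(1+r))^192] / (r − 0.0027) = A$77,045.09.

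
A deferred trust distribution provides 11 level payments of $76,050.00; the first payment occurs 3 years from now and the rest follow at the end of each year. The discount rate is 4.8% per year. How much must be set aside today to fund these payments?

$581,251.48

Ordinary annuity of 11 payments, first payment at period 3.
Periodic rate r = 0.048 per year.
The ordinary-annuity PV formula values the stream one period before the first payment (period 2); discount that back 2 periods:
PV₀ = 76,050 × [1 − (1+r)^−11] / r × (1+r)^−2 = $581,251.48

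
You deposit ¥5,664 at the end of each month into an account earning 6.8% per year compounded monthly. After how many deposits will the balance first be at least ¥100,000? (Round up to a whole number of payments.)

Periodic rate r = 0.068/12 per month; n is counted in months.
Ordinary annuity FV: 100,000 = 5,664 × [((1+r)^n − 1)/r].
(1+r)^n = 1 + 100,000 × r / 5,664, so n = ln(1 + 100,000·r/5,664) / ln(1+r) = 16.87.
Round up to a whole number of payments: n = 17.

17 payments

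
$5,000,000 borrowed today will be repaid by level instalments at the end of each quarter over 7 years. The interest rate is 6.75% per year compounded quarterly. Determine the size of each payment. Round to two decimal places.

Level ordinary annuity; solve PV = PMT × [(1 − (1+r)^−n)/r] for PMT.
Periodic rate r = 0.0675/4 per quarter; n is counted in quarters.
With n = 28: PMT = 5,000,000 / ([(1 − (1+r)^−n)/r]) = $225,543.98

$225,543.98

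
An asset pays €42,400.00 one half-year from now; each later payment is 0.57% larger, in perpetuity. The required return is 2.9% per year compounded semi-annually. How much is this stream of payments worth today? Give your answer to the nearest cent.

Periodic rate r = 0.029/2 per half-year.
Growing perpetuity (Gordon): PV = PMT₁ / (r − g) = 42,400 / (r − 0.0057) = €4,818,181.82.

€4,818,181.82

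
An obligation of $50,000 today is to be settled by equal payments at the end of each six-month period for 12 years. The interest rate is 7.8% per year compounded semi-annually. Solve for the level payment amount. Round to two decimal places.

$3,245.85

Level ordinary annuity; solve PV = PMT × [(1 − (1+r)^−n)/r] for PMT.
Periodic rate r = 0.078/2 per half-year; n is counted in half-years.
With n = 24: PMT = 50,000 / ([(1 − (1+r)^−n)/r]) = $3,245.85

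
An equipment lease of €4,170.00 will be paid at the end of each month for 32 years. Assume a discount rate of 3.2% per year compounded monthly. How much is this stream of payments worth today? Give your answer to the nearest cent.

This is an ordinary annuity: 384 payments of €4,170.00 at the end of each month.
Periodic rate r = 0.032/12 per month; n is counted in months.
PV = PMT × [(1 − (1+r)^−n)/r] = 4,170 × [1 − (1+r)^−384] / r = €1,001,354.71

€1,001,354.71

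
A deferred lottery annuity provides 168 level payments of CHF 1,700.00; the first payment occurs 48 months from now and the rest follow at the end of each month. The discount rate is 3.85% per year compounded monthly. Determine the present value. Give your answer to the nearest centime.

Ordinary annuity of 168 payments, first payment at period 48.
Periodic rate r = 0.0385/12 per month; n is counted in months.
The ordinary-annuity PV formula values the stream one period before the first payment (period 47); discount that back 47 periods:
PV₀ = 1,700 × [1 − (1+r)^−168] / r × (1+r)^−47 = CHF 189,693.32

CHF 189,693.32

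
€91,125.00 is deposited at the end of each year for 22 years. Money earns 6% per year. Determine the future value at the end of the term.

€3,954,122.45

This is an ordinary annuity: 22 deposits of €91,125.00 at the end of each year.
Periodic rate r = 0.06 per year.
FV = PMT × [((1+r)^n − 1)/r] = 91,125 × [(1+r)^22 − 1] / r = €3,954,122.45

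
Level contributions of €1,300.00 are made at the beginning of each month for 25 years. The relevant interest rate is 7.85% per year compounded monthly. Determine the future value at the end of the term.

This is an annuity due: 300 deposits of €1,300.00 at the beginning of each month.
Periodic rate r = 0.0785/12 per month; n is counted in months.
FV = PMT × [((1+r)^n − 1)/r] × (1+r) = 1,300 × [(1+r)^300 − 1] / r × (1+r) = €1,214,509.80

€1,214,509.80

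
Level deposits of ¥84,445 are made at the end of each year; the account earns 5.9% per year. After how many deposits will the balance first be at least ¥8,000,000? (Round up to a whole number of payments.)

Periodic rate r = 0.059 per year.
Ordinary annuity FV: 8,000,000 = 84,445 × [((1+r)^n − 1)/r].
(1+r)^n = 1 + 8,000,000 × r / 84,445, so n = ln(1 + 8,000,000·r/84,445) / ln(1+r) = 32.89.
Round up to a whole number of payments: n = 33.

33 payments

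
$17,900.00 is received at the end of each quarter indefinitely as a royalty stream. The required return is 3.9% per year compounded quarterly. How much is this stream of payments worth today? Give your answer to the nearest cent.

$1,835,897.44

Periodic rate r = 0.039/4 per quarter.
Level perpetuity: PV = PMT / r = 17,900 / (0.039/4) = $1,835,897.44.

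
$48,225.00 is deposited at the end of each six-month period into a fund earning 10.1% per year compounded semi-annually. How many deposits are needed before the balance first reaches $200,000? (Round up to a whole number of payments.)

4 payments

Periodic rate r = 0.101/2 per half-year; n is counted in half-years.
Ordinary annuity FV: 200,000 = 48,225 × [((1+r)^n − 1)/r].
(1+r)^n = 1 + 200,000 × r / 48,225, so n = ln(1 + 200,000·r/48,225) / ln(1+r) = 3.86.
Round up to a whole number of payments: n = 4.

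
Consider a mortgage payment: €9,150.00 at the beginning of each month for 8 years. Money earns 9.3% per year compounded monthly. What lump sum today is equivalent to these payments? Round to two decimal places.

€622,769.46

This is an annuity due: 96 payments of €9,150.00 at the beginning of each month.
Periodic rate r = 0.093/12 per month; n is counted in months.
PV = PMT × [(1 − (1+r)^−n)/r] × (1+r) = 9,150 × [1 − (1+r)^−96] / r × (1+r) = €622,769.46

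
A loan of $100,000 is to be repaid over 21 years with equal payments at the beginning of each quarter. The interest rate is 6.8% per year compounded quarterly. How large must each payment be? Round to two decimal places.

Level annuity due; solve PV = PMT × [(1 − (1+r)^−n)/r] × (1+r) for PMT.
Periodic rate r = 0.068/4 per quarter; n is counted in quarters.
With n = 84: PMT = 100,000 / ([(1 − (1+r)^−n)/r] × (1+r)) = $2,207.24

$2,207.24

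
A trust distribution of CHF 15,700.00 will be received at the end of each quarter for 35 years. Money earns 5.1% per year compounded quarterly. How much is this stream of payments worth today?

This is an ordinary annuity: 140 payments of CHF 15,700.00 at the end of each quarter.
Periodic rate r = 0.051/4 per quarter; n is counted in quarters.
PV = PMT × [(1 − (1+r)^−n)/r] = 15,700 × [1 − (1+r)^−140] / r = CHF 1,022,407.23

CHF 1,022,407.23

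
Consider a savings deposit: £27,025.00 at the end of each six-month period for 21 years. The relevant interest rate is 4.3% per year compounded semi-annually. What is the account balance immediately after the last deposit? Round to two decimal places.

This is an ordinary annuity: 42 deposits of £27,025.00 at the end of each six-month period.
Periodic rate r = 0.043/2 per half-year; n is counted in half-years.
FV = PMT × [((1+r)^n − 1)/r] = 27,025 × [(1+r)^42 − 1] / r = £1,814,440.54

£1,814,440.54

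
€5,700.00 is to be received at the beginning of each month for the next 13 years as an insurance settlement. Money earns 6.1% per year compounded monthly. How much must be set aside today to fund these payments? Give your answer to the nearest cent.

€616,029.95

This is an annuity due: 156 payments of €5,700.00 at the beginning of each month.
Periodic rate r = 0.061/12 per month; n is counted in months.
PV = PMT × [(1 − (1+r)^−n)/r] × (1+r) = 5,700 × [1 − (1+r)^−156] / r × (1+r) = €616,029.95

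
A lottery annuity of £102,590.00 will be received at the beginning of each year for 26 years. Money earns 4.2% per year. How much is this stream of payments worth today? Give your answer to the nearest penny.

£1,671,910.44

This is an annuity due: 26 payments of £102,590.00 at the beginning of each year.
Periodic rate r = 0.042 per year.
PV = PMT × [(1 − (1+r)^−n)/r] × (1+r) = 102,590 × [1 − (1+r)^−26] / r × (1+r) = £1,671,910.44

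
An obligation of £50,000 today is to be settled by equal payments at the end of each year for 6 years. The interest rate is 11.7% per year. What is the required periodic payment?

£12,058.13

Level ordinary annuity; solve PV = PMT × [(1 − (1+r)^−n)/r] for PMT.
Periodic rate r = 0.117 per year.
With n = 6: PMT = 50,000 / ([(1 − (1+r)^−n)/r]) = £12,058.13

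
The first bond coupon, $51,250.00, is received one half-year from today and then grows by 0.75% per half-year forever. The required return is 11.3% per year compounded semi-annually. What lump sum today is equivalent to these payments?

Periodic rate r = 0.113/2 per half-year.
Growing perpetuity (Gordon): PV = PMT₁ / (r − g) = 51,250 / (r − 0.0075) = $1,045,918.37.

$1,045,918.37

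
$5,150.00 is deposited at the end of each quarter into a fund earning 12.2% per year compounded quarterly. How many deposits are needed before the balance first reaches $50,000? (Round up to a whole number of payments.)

Periodic rate r = 0.122/4 per quarter; n is counted in quarters.
Ordinary annuity FV: 50,000 = 5,150 × [((1+r)^n − 1)/r].
(1+r)^n = 1 + 50,000 × r / 5,150, so n = ln(1 + 50,000·r/5,150) / ln(1+r) = 8.63.
Round up to a whole number of payments: n = 9.

9 payments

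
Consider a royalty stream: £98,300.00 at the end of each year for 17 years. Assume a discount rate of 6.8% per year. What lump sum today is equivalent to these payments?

£973,162.76

This is an ordinary annuity: 17 payments of £98,300.00 at the end of each year.
Periodic rate r = 0.068 per year.
PV = PMT × [(1 − (1+r)^−n)/r] = 98,300 × [1 − (1+r)^−17] / r = £973,162.76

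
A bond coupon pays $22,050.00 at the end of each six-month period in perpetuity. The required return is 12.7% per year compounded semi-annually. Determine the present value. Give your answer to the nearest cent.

$347,244.09

Periodic rate r = 0.127/2 per half-year.
Level perpetuity: PV = PMT / r = 22,050 / (0.127/2) = $347,244.09.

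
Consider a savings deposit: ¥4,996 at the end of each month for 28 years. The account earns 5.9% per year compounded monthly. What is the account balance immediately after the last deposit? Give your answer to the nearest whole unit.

¥4,264,038

This is an ordinary annuity: 336 deposits of ¥4,996 at the end of each month.
Periodic rate r = 0.059/12 per month; n is counted in months.
FV = PMT × [((1+r)^n − 1)/r] = 4,996 × [(1+r)^336 − 1] / r = ¥4,264,038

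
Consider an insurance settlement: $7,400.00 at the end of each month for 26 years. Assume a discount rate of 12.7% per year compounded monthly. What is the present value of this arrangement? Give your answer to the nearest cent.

$673,024.49

This is an ordinary annuity: 312 payments of $7,400.00 at the end of each month.
Periodic rate r = 0.127/12 per month; n is counted in months.
PV = PMT × [(1 − (1+r)^−n)/r] = 7,400 × [1 − (1+r)^−312] / r = $673,024.49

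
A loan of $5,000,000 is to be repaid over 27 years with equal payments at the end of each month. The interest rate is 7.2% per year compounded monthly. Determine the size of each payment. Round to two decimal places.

Level ordinary annuity; solve PV = PMT × [(1 − (1+r)^−n)/r] for PMT.
Periodic rate r = 0.072/12 per month; n is counted in months.
With n = 324: PMT = 5,000,000 / ([(1 − (1+r)^−n)/r]) = $35,045.26

$35,045.26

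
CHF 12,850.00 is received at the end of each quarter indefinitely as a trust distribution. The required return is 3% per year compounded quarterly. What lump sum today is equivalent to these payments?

CHF 1,713,333.33

Periodic rate r = 0.03/4 per quarter.
Level perpetuity: PV = PMT / r = 12,850 / (0.03/4) = CHF 1,713,333.33.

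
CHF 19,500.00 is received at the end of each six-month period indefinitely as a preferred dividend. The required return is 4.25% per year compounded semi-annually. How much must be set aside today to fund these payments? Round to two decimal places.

Periodic rate r = 0.0425/2 per half-year.
Level perpetuity: PV = PMT / r = 19,500 / (0.0425/2) = CHF 917,647.06.

CHF 917,647.06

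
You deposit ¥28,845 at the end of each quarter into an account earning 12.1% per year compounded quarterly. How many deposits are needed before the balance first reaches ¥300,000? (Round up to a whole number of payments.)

10 payments

Periodic rate r = 0.121/4 per quarter; n is counted in quarters.
Ordinary annuity FV: 300,000 = 28,845 × [((1+r)^n − 1)/r].
(1+r)^n = 1 + 300,000 × r / 28,845, so n = ln(1 + 300,000·r/28,845) / ln(1+r) = 9.18.
Round up to a whole number of payments: n = 10.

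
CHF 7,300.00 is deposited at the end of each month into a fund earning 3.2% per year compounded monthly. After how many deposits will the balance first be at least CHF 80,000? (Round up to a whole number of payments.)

Periodic rate r = 0.032/12 per month; n is counted in months.
Ordinary annuity FV: 80,000 = 7,300 × [((1+r)^n − 1)/r].
(1+r)^n = 1 + 80,000 × r / 7,300, so n = ln(1 + 80,000·r/7,300) / ln(1+r) = 10.82.
Round up to a whole number of payments: n = 11.

11 payments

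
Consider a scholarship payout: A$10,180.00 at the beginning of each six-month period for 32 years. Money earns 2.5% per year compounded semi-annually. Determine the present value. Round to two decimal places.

This is an annuity due: 64 payments of A$10,180.00 at the beginning of each six-month period.
Periodic rate r = 0.025/2 per half-year; n is counted in half-years.
PV = PMT × [(1 − (1+r)^−n)/r] × (1+r) = 10,180 × [1 − (1+r)^−64] / r × (1+r) = A$452,230.52

A$452,230.52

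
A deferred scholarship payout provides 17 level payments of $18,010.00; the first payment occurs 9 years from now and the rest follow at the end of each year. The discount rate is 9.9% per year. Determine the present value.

$68,309.83

Ordinary annuity of 17 payments, first payment at period 9.
Periodic rate r = 0.099 per year.
The ordinary-annuity PV formula values the stream one period before the first payment (period 8); discount that back 8 periods:
PV₀ = 18,010 × [1 − (1+r)^−17] / r × (1+r)^−8 = $68,309.83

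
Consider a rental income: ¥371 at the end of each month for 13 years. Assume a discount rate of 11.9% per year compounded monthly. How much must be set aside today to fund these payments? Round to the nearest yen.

¥29,386

This is an ordinary annuity: 156 payments of ¥371 at the end of each month.
Periodic rate r = 0.119/12 per month; n is counted in months.
PV = PMT × [(1 − (1+r)^−n)/r] = 371 × [1 − (1+r)^−156] / r = ¥29,386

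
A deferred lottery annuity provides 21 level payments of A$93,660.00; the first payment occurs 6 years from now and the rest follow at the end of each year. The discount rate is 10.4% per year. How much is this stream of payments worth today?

Ordinary annuity of 21 payments, first payment at period 6.
Periodic rate r = 0.104 per year.
The ordinary-annuity PV formula values the stream one period before the first payment (period 5); discount that back 5 periods:
PV₀ = 93,660 × [1 − (1+r)^−21] / r × (1+r)^−5 = A$480,372.09

A$480,372.09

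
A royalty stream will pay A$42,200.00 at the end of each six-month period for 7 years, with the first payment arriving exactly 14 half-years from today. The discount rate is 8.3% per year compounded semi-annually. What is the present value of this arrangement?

Ordinary annuity of 14 payments, first payment at period 14.
Periodic rate r = 0.083/2 per half-year; n is counted in half-years.
The ordinary-annuity PV formula values the stream one period before the first payment (period 13); discount that back 13 periods:
PV₀ = 42,200 × [1 − (1+r)^−14] / r × (1+r)^−13 = A$260,162.00

A$260,162.00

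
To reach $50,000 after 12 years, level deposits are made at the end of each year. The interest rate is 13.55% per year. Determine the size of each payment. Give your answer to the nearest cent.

$1,884.78

Level ordinary annuity; solve FV = PMT × [((1+r)^n − 1)/r] for PMT.
Periodic rate r = 0.1355 per year.
With n = 12: PMT = 50,000 / ([((1+r)^n − 1)/r]) = $1,884.78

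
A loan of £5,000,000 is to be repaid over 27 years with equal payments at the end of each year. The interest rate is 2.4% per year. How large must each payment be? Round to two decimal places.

Level ordinary annuity; solve PV = PMT × [(1 − (1+r)^−n)/r] for PMT.
Periodic rate r = 0.024 per year.
With n = 27: PMT = 5,000,000 / ([(1 − (1+r)^−n)/r]) = £253,758.75

£253,758.75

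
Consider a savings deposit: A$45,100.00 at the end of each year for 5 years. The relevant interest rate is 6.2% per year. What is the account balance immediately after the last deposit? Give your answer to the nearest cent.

This is an ordinary annuity: 5 deposits of A$45,100.00 at the end of each year.
Periodic rate r = 0.062 per year.
FV = PMT × [((1+r)^n − 1)/r] = 45,100 × [(1+r)^5 − 1] / r = A$255,250.05

A$255,250.05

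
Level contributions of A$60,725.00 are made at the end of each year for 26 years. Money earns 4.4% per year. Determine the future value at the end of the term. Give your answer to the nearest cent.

A$2,847,816.60

This is an ordinary annuity: 26 deposits of A$60,725.00 at the end of each year.
Periodic rate r = 0.044 per year.
FV = PMT × [((1+r)^n − 1)/r] = 60,725 × [(1+r)^26 − 1] / r = A$2,847,816.60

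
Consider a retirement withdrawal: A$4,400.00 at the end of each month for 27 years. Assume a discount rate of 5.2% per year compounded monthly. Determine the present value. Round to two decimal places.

A$765,235.80

This is an ordinary annuity: 324 payments of A$4,400.00 at the end of each month.
Periodic rate r = 0.052/12 per month; n is counted in months.
PV = PMT × [(1 − (1+r)^−n)/r] = 4,400 × [1 − (1+r)^−324] / r = A$765,235.80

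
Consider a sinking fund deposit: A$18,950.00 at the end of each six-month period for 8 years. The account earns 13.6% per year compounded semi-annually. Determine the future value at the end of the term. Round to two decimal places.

A$519,759.96

This is an ordinary annuity: 16 deposits of A$18,950.00 at the end of each six-month period.
Periodic rate r = 0.136/2 per half-year; n is counted in half-years.
FV = PMT × [((1+r)^n − 1)/r] = 18,950 × [(1+r)^16 − 1] / r = A$519,759.96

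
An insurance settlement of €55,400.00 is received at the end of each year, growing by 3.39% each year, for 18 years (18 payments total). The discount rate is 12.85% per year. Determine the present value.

€464,506.95

Periodic rate r = 0.1285 per year.
Growing ordinary annuity: PV = PMT₁ × [1 − ((1+g)/(1+r))^n] / (r − g) = 55,400 × [1 − ((1+0.0339)/(1+r))^18] / (r − 0.0339) = €464,506.95.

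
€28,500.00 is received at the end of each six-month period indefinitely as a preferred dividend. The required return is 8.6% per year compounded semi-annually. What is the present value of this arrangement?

€662,790.70

Periodic rate r = 0.086/2 per half-year.
Level perpetuity: PV = PMT / r = 28,500 / (0.086/2) = €662,790.70.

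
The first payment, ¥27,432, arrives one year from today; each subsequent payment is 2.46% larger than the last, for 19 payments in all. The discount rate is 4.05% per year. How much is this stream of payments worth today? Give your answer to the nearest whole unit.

Periodic rate r = 0.0405 per year.
Growing ordinary annuity: PV = PMT₁ × [1 − ((1+g)/(1+r))^n] / (r − g) = 27,432 × [1 − ((1+0.0246)/(1+r))^19] / (r − 0.0246) = ¥437,646.

¥437,646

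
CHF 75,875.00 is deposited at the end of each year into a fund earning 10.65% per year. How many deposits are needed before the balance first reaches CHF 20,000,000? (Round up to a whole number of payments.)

Periodic rate r = 0.1065 per year.
Ordinary annuity FV: 20,000,000 = 75,875 × [((1+r)^n − 1)/r].
(1+r)^n = 1 + 20,000,000 × r / 75,875, so n = ln(1 + 20,000,000·r/75,875) / ln(1+r) = 33.30.
Round up to a whole number of payments: n = 34.

34 payments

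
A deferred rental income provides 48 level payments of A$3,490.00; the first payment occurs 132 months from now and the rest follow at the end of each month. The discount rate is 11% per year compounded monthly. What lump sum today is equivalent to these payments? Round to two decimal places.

Ordinary annuity of 48 payments, first payment at period 132.
Periodic rate r = 0.11/12 per month; n is counted in months.
The ordinary-annuity PV formula values the stream one period before the first payment (period 131); discount that back 131 periods:
PV₀ = 3,490 × [1 − (1+r)^−48] / r × (1+r)^−131 = A$40,860.21

A$40,860.21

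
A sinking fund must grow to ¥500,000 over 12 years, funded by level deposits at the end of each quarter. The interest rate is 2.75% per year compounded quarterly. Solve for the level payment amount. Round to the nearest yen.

Level ordinary annuity; solve FV = PMT × [((1+r)^n − 1)/r] for PMT.
Periodic rate r = 0.0275/4 per quarter; n is counted in quarters.
With n = 48: PMT = 500,000 / ([((1+r)^n − 1)/r]) = ¥8,828

¥8,828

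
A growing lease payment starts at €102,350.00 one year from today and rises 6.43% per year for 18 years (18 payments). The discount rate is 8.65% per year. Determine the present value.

Periodic rate r = 0.0865 per year.
Growing ordinary annuity: PV = PMT₁ × [1 − ((1+g)/(1+r))^n] / (r − g) = 102,350 × [1 − ((1+0.0643)/(1+r))^18] / (r − 0.0643) = €1,430,904.21.

€1,430,904.21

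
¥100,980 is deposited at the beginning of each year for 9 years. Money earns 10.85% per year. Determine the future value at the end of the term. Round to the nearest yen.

This is an annuity due: 9 deposits of ¥100,980 at the beginning of each year.
Periodic rate r = 0.1085 per year.
FV = PMT × [((1+r)^n − 1)/r] × (1+r) = 100,980 × [(1+r)^9 − 1] / r × (1+r) = ¥1,575,458

¥1,575,458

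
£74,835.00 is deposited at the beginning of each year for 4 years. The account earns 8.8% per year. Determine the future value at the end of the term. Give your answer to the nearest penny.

This is an annuity due: 4 deposits of £74,835.00 at the beginning of each year.
Periodic rate r = 0.088 per year.
FV = PMT × [((1+r)^n − 1)/r] × (1+r) = 74,835 × [(1+r)^4 − 1] / r × (1+r) = £371,249.50

£371,249.50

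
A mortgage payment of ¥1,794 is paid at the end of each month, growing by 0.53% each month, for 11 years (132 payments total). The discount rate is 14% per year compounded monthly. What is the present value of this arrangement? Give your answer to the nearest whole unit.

¥159,319

Periodic rate r = 0.14/12 per month; n is counted in months.
Growing ordinary annuity: PV = PMT₁ × [1 − ((1+g)/(1+r))^n] / (r − g) = 1,794 × [1 − ((1+0.0053)/(1+r))^132] / (r − 0.0053) = ¥159,319.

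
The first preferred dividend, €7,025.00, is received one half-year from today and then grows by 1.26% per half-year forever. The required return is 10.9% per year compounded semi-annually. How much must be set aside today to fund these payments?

Periodic rate r = 0.109/2 per half-year.
Growing perpetuity (Gordon): PV = PMT₁ / (r − g) = 7,025 / (r − 0.0126) = €167,661.10.

€167,661.10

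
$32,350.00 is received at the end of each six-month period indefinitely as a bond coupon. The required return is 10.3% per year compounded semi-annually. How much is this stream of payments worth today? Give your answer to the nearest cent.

$628,155.34

Periodic rate r = 0.103/2 per half-year.
Level perpetuity: PV = PMT / r = 32,350 / (0.103/2) = $628,155.34.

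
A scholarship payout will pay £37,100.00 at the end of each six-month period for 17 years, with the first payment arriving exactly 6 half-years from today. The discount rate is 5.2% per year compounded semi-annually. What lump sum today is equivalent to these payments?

£730,668.99

Ordinary annuity of 34 payments, first payment at period 6.
Periodic rate r = 0.052/2 per half-year; n is counted in half-years.
The ordinary-annuity PV formula values the stream one period before the first payment (period 5); discount that back 5 periods:
PV₀ = 37,100 × [1 − (1+r)^−34] / r × (1+r)^−5 = £730,668.99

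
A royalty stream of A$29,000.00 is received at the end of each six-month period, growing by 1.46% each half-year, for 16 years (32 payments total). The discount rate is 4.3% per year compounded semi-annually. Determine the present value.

Periodic rate r = 0.043/2 per half-year; n is counted in half-years.
Growing ordinary annuity: PV = PMT₁ × [1 − ((1+g)/(1+r))^n] / (r − g) = 29,000 × [1 − ((1+0.0146)/(1+r))^32] / (r − 0.0146) = A$819,474.04.

A$819,474.04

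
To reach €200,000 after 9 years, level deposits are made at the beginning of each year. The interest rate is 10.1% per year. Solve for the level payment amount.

Level annuity due; solve FV = PMT × [((1+r)^n − 1)/r] × (1+r) for PMT.
Periodic rate r = 0.101 per year.
With n = 9: PMT = 200,000 / ([((1+r)^n − 1)/r] × (1+r)) = €13,320.86

€13,320.86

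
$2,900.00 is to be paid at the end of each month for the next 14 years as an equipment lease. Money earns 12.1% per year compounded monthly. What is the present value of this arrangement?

$234,296.41

This is an ordinary annuity: 168 payments of $2,900.00 at the end of each month.
Periodic rate r = 0.121/12 per month; n is counted in months.
PV = PMT × [(1 − (1+r)^−n)/r] = 2,900 × [1 − (1+r)^−168] / r = $234,296.41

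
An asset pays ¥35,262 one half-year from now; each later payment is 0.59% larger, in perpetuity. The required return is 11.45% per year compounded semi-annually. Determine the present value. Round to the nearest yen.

Periodic rate r = 0.1145/2 per half-year.
Growing perpetuity (Gordon): PV = PMT₁ / (r − g) = 35,262 / (r − 0.0059) = ¥686,699.

¥686,699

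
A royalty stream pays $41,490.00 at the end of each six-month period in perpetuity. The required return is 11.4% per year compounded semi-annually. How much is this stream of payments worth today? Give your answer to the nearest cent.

Periodic rate r = 0.114/2 per half-year.
Level perpetuity: PV = PMT / r = 41,490 / (0.114/2) = $727,894.74.

$727,894.74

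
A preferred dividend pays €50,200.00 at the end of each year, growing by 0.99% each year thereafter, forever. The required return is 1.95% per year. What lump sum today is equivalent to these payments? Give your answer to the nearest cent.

Periodic rate r = 0.0195 per year.
Growing perpetuity (Gordon): PV = PMT₁ / (r − g) = 50,200 / (r − 0.0099) = €5,229,166.67.

€5,229,166.67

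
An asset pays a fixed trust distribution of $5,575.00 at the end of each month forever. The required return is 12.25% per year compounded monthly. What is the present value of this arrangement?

Periodic rate r = 0.1225/12 per month.
Level perpetuity: PV = PMT / r = 5,575 / (0.1225/12) = $546,122.45.

$546,122.45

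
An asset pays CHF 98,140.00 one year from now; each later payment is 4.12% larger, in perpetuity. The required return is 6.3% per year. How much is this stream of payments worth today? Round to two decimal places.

Periodic rate r = 0.063 per year.
Growing perpetuity (Gordon): PV = PMT₁ / (r − g) = 98,140 / (r − 0.0412) = CHF 4,501,834.86.

CHF 4,501,834.86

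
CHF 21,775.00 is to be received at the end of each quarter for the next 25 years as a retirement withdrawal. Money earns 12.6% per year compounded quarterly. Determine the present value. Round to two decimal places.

CHF 660,172.42

This is an ordinary annuity: 100 payments of CHF 21,775.00 at the end of each quarter.
Periodic rate r = 0.126/4 per quarter; n is counted in quarters.
PV = PMT × [(1 − (1+r)^−n)/r] = 21,775 × [1 − (1+r)^−100] / r = CHF 660,172.42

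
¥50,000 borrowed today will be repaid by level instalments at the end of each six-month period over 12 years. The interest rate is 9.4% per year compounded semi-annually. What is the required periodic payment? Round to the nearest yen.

Level ordinary annuity; solve PV = PMT × [(1 − (1+r)^−n)/r] for PMT.
Periodic rate r = 0.094/2 per half-year; n is counted in half-years.
With n = 24: PMT = 50,000 / ([(1 − (1+r)^−n)/r]) = ¥3,519

¥3,519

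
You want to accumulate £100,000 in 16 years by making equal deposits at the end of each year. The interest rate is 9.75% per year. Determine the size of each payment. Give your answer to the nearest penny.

£2,841.98

Level ordinary annuity; solve FV = PMT × [((1+r)^n − 1)/r] for PMT.
Periodic rate r = 0.0975 per year.
With n = 16: PMT = 100,000 / ([((1+r)^n − 1)/r]) = £2,841.98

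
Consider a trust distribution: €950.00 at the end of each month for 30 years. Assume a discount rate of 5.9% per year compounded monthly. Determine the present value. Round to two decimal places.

€160,165.49

This is an ordinary annuity: 360 payments of €950.00 at the end of each month.
Periodic rate r = 0.059/12 per month; n is counted in months.
PV = PMT × [(1 − (1+r)^−n)/r] = 950 × [1 − (1+r)^−360] / r = €160,165.49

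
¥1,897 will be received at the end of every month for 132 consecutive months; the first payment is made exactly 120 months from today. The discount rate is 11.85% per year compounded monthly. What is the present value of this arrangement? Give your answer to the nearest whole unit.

Ordinary annuity of 132 payments, first payment at period 120.
Periodic rate r = 0.1185/12 per month; n is counted in months.
The ordinary-annuity PV formula values the stream one period before the first payment (period 119); discount that back 119 periods:
PV₀ = 1,897 × [1 − (1+r)^−132] / r × (1+r)^−119 = ¥43,354

¥43,354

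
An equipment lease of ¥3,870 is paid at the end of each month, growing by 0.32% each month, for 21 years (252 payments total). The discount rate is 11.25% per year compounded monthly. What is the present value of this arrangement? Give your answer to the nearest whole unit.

¥493,218

Periodic rate r = 0.1125/12 per month; n is counted in months.
Growing ordinary annuity: PV = PMT₁ × [1 − ((1+g)/(1+r))^n] / (r − g) = 3,870 × [1 − ((1+0.0032)/(1+r))^252] / (r − 0.0032) = ¥493,218.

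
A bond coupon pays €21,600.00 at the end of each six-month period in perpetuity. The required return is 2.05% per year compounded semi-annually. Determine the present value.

Periodic rate r = 0.0205/2 per half-year.
Level perpetuity: PV = PMT / r = 21,600 / (0.0205/2) = €2,107,317.07.

€2,107,317.07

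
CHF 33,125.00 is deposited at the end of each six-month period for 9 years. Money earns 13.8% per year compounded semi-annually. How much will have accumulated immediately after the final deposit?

CHF 1,115,459.43

This is an ordinary annuity: 18 deposits of CHF 33,125.00 at the end of each six-month period.
Periodic rate r = 0.138/2 per half-year; n is counted in half-years.
FV = PMT × [((1+r)^n − 1)/r] = 33,125 × [(1+r)^18 − 1] / r = CHF 1,115,459.43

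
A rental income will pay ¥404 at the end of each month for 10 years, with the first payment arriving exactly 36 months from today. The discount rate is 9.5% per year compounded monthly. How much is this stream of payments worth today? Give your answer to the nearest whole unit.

¥23,692

Ordinary annuity of 120 payments, first payment at period 36.
Periodic rate r = 0.095/12 per month; n is counted in months.
The ordinary-annuity PV formula values the stream one period before the first payment (period 35); discount that back 35 periods:
PV₀ = 404 × [1 − (1+r)^−120] / r × (1+r)^−35 = ¥23,692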